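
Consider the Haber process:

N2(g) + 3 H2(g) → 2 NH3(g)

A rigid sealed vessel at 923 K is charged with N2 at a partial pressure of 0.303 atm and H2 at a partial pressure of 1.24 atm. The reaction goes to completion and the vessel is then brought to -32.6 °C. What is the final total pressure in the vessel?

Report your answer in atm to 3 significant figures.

At constant V, partial pressures at 923 K are proportional to moles, so apply stoichiometry directly to pressures.
P(H2) required for 0.303 atm of N2 = (3/1) × 0.303 = 0.9090 atm; available 1.24 atm, so N2 is limiting.
P(H2) remaining = 1.24 − (3/1) × 0.303 = 0.3310 atm
P(gaseous products) = (2)/1 × 0.303 = 0.6060 atm
P_total at 923 K = 0.3310 + 0.6060 = 0.9370 atm
Scaling to -32.6 °C: P = 0.9370 × 240.55/923 = 0.2442 atm

0.244 atm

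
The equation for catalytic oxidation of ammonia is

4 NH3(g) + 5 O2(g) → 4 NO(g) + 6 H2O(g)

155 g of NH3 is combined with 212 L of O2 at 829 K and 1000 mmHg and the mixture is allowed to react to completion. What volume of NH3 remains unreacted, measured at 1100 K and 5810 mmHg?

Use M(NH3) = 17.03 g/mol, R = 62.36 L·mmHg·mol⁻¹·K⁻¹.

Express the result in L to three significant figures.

68.7 L

n(NH3) = 155 / 17.03 = 9.102 mol
n(O2) = PV/RT = (1000 × 212) / (62.36 × 829) = 4.101 mol
For 9.102 mol NH3, stoichiometry requires (5/4) × 9.102 = 11.38 mol O2; 4.101 mol is available, so O2 is limiting.
n(NH3) consumed = (4/5) × 4.101 = 3.281 mol; remaining = 9.102 − 3.281 = 5.821 mol
V(NH3) = nRT/P = 5.821 × 62.36 × 1100 / 5810 = 68.73 L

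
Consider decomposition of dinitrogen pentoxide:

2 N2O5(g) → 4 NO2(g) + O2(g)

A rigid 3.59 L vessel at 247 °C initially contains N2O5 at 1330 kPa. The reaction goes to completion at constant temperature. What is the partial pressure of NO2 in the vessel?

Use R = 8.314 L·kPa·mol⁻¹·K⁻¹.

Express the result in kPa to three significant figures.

2660 kPa

n(N2O5)₀ = PV/RT = (1330 × 3.59) / (8.314 × 520.15) = 1.104 mol
n(NO2) = (4/2) × 1.104 = 2.208 mol
P(NO2) = nRT/V = 2.208 × 8.314 × 520.15 / 3.59 = 2660 kPa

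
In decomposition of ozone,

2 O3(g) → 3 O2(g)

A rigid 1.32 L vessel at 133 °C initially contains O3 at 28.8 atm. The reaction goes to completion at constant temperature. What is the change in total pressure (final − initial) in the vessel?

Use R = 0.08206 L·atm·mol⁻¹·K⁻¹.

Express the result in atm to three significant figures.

Rigid vessel, constant T ⇒ P scales with total gas moles (2 → 3).
P_final = (3/2) × 28.8 = 43.20 atm; ΔP = 43.20 − 28.8 = 14.40 atm

14.4 atm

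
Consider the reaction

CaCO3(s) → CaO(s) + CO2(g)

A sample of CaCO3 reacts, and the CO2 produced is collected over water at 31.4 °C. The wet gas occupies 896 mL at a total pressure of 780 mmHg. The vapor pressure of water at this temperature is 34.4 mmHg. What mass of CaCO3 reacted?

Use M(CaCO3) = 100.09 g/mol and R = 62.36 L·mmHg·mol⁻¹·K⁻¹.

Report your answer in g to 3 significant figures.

3.52 g

P(CO2) = 780 − 34.4 = 745.6 mmHg
n(CO2) = PV/RT = (745.6 × 0.8960) / (62.36 × 304.55) = 0.03518 mol
n(CaCO3) = (1/1) × 0.03518 = 0.03518 mol
m(CaCO3) = 0.03518 × 100.09 = 3.521 g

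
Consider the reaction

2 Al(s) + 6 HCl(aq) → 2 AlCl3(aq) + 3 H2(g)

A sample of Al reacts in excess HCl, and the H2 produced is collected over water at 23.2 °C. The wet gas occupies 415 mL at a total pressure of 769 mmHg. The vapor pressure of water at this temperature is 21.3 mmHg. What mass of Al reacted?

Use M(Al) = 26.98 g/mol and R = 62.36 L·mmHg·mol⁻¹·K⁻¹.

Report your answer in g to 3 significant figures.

P(H2) = 769 − 21.3 = 747.7 mmHg
n(H2) = PV/RT = (747.7 × 0.4150) / (62.36 × 296.35) = 0.01679 mol
n(Al) = (2/3) × 0.01679 = 0.01119 mol
m(Al) = 0.01119 × 26.98 = 0.3019 g

0.302 g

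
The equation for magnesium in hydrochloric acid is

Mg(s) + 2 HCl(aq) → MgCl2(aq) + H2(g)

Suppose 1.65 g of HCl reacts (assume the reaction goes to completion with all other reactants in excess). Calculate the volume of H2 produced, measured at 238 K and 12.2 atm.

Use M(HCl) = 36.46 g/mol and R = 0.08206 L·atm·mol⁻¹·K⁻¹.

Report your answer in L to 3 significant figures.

0.0362 L

n(HCl) = 1.650 / 36.46 = 0.04526 mol
n(H2) = (1/2) × 0.04526 = 0.02263 mol
V = nRT/P = 0.02263 × 0.08206 × 238 / 12.2 = 0.03623 L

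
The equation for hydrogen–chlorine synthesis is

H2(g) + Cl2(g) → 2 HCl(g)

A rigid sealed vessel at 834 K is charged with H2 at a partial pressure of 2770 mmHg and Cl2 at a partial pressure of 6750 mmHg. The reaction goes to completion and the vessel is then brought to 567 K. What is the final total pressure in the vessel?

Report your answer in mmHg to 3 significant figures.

Because the vessel is rigid and T is held at 834 K, work the stoichiometry in partial pressures (P_i = n_iRT/V).
P(Cl2) required for 2770 mmHg of H2 = (1/1) × 2770 = 2770 mmHg; available 6750 mmHg, so H2 is limiting.
P(Cl2) remaining = 6750 − (1/1) × 2770 = 3980 mmHg
P(gaseous products) = (2)/1 × 2770 = 5540 mmHg
P_total at 834 K = 3980 + 5540 = 9520 mmHg
Scaling to 567 K: P = 9520 × 567/834 = 6472 mmHg

6470 mmHg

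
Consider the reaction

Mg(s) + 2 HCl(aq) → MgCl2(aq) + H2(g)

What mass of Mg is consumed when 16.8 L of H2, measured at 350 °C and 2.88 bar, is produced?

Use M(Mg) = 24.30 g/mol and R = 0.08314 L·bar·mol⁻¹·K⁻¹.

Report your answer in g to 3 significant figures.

22.7 g

n(H2) = PV/RT = (2.88 × 16.8) / (0.08314 × 623.15) = 0.9339 mol
n(Mg) = (1/1) × 0.9339 = 0.9339 mol
m(Mg) = 0.9339 × 24.30 = 22.69 g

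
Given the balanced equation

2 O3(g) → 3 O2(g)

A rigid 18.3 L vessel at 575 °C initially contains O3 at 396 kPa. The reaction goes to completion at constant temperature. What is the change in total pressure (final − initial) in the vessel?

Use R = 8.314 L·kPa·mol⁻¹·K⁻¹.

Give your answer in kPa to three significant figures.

198 kPa

Rigid vessel, constant T ⇒ P scales with total gas moles (2 → 3).
P_final = (3/2) × 396 = 594.0 kPa; ΔP = 594.0 − 396 = 198.0 kPa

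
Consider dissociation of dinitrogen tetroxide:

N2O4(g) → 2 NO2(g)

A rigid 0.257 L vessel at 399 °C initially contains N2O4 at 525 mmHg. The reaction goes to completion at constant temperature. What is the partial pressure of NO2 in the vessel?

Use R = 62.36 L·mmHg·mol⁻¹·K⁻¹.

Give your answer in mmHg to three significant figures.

n(N2O4)₀ = PV/RT = (525 × 0.257) / (62.36 × 672.15) = 0.003219 mol
n(NO2) = (2/1) × 0.003219 = 0.006438 mol
P(NO2) = nRT/V = 0.006438 × 62.36 × 672.15 / 0.257 = 1050 mmHg

1050 mmHg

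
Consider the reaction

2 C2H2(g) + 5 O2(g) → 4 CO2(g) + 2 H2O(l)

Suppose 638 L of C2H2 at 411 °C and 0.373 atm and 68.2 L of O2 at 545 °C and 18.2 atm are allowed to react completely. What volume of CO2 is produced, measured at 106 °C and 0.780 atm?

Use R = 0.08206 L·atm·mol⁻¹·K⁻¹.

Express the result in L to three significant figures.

n(C2H2) = PV/RT = (0.373 × 638) / (0.08206 × 684.15) = 4.239 mol
n(O2) = PV/RT = (18.2 × 68.2) / (0.08206 × 818.15) = 18.49 mol
For 4.239 mol C2H2, stoichiometry requires (5/2) × 4.239 = 10.60 mol O2; 18.49 mol is available, so C2H2 is limiting.
n(CO2) = (4/2) × 4.239 = 8.478 mol
V(CO2) = nRT/P = 8.478 × 0.08206 × 379.15 / 0.780 = 338.2 L

338 L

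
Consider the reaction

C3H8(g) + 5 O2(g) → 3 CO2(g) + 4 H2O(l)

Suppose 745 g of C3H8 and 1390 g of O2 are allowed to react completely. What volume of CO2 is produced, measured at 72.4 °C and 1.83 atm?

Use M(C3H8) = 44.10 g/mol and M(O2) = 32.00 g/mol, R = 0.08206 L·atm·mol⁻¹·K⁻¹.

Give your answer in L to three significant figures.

404 L

n(C3H8) = 745 / 44.10 = 16.89 mol
n(O2) = 1390 / 32.00 = 43.44 mol
For 16.89 mol C3H8, stoichiometry requires (5/1) × 16.89 = 84.45 mol O2; 43.44 mol is available, so O2 is limiting.
n(CO2) = (3/5) × 43.44 = 26.06 mol
V(CO2) = nRT/P = 26.06 × 0.08206 × 345.55 / 1.83 = 403.8 L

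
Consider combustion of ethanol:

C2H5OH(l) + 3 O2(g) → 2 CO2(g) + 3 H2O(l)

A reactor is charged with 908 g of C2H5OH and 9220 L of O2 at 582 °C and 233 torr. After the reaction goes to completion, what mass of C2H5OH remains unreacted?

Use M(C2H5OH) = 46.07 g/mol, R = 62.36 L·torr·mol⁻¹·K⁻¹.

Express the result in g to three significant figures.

n(C2H5OH) = 908 / 46.07 = 19.71 mol
n(O2) = PV/RT = (233 × 9220) / (62.36 × 855.15) = 40.28 mol
For 19.71 mol C2H5OH, stoichiometry requires (3/1) × 19.71 = 59.13 mol O2; 40.28 mol is available, so O2 is limiting.
n(C2H5OH) consumed = (1/3) × 40.28 = 13.43 mol; remaining = 19.71 − 13.43 = 6.280 mol
m(C2H5OH) = 6.280 × 46.07 = 289.3 g

289 g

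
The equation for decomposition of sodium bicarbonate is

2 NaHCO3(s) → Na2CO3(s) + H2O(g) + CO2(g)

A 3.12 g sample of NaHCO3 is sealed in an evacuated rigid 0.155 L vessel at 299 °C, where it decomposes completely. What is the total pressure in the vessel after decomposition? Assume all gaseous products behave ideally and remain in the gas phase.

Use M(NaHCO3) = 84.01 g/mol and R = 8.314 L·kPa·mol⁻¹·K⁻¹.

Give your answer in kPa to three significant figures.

n(NaHCO3) = 3.12 / 84.01 = 0.03714 mol
n(gas produced) = (2/2) × 0.03714 = 0.03714 mol
P = nRT/V = 0.03714 × 8.314 × 572.15 / 0.155 = 1140 kPa

1140 kPa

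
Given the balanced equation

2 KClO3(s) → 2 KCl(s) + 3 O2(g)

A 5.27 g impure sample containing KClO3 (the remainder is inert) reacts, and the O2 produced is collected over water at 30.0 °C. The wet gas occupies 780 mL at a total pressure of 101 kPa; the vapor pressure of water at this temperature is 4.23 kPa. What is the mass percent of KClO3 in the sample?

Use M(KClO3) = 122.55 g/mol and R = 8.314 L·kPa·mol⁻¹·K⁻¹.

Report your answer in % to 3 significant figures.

46.4 %

P(O2) = 101 − 4.23 = 96.77 kPa
n(O2) = PV/RT = (96.77 × 0.7800) / (8.314 × 303.15) = 0.02995 mol
n(KClO3) = (2/3) × 0.02995 = 0.01997 mol
m(KClO3) = 0.01997 × 122.55 = 2.447 g
%KClO3 = 2.447 / 5.27 × 100 = 46.43%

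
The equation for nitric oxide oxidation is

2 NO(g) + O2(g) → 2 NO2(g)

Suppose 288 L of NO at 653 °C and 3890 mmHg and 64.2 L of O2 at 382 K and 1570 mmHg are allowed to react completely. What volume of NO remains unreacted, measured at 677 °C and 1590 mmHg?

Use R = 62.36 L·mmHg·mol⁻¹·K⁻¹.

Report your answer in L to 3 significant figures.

n(NO) = PV/RT = (3890 × 288) / (62.36 × 926.15) = 19.40 mol
n(O2) = PV/RT = (1570 × 64.2) / (62.36 × 382) = 4.231 mol
For 19.40 mol NO, stoichiometry requires (1/2) × 19.40 = 9.700 mol O2; 4.231 mol is available, so O2 is limiting.
n(NO) consumed = (2/1) × 4.231 = 8.462 mol; remaining = 19.40 − 8.462 = 10.94 mol
V(NO) = nRT/P = 10.94 × 62.36 × 950.15 / 1590 = 407.7 L

408 L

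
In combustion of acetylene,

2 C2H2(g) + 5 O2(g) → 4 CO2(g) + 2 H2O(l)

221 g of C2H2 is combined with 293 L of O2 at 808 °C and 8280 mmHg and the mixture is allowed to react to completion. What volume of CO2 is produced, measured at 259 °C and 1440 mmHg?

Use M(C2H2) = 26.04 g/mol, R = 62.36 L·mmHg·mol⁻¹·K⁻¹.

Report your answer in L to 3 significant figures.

391 L

n(C2H2) = 221 / 26.04 = 8.487 mol
n(O2) = PV/RT = (8280 × 293) / (62.36 × 1081.15) = 35.98 mol
For 8.487 mol C2H2, stoichiometry requires (5/2) × 8.487 = 21.22 mol O2; 35.98 mol is available, so C2H2 is limiting.
n(CO2) = (4/2) × 8.487 = 16.97 mol
V(CO2) = nRT/P = 16.97 × 62.36 × 532.15 / 1440 = 391.1 L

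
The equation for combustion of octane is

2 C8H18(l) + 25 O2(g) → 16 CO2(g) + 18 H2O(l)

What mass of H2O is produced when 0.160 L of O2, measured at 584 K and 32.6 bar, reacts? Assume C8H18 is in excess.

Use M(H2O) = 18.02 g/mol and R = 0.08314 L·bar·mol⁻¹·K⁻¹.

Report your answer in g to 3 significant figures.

n(O2) = PV/RT = (32.6 × 0.160) / (0.08314 × 584) = 0.1074 mol
n(H2O) = (18/25) × 0.1074 = 0.07733 mol
m(H2O) = 0.07733 × 18.02 = 1.393 g

1.39 g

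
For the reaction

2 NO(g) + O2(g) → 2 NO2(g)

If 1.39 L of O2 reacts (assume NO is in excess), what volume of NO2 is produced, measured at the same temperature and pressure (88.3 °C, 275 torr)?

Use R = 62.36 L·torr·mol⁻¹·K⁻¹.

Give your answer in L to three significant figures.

2.78 L

At constant T and P, gas volumes are in the mole ratio: V(NO2) = (2/1) × 1.39 = 2.780 L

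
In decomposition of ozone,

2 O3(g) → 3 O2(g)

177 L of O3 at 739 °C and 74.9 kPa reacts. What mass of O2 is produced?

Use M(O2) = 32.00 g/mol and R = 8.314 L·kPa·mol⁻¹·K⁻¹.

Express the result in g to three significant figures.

n(O3) = PV/RT = (74.9 × 177) / (8.314 × 1012.15) = 1.575 mol
n(O2) = (3/2) × 1.575 = 2.362 mol
m(O2) = 2.362 × 32.00 = 75.58 g

75.6 g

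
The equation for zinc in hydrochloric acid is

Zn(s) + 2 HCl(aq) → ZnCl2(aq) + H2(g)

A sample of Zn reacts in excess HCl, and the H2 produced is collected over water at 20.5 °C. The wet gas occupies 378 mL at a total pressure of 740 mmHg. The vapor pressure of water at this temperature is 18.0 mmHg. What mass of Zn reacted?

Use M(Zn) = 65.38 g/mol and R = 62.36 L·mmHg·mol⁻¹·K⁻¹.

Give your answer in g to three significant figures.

P(H2) = 740 − 18.0 = 722.0 mmHg
n(H2) = PV/RT = (722.0 × 0.3780) / (62.36 × 293.65) = 0.01490 mol
n(Zn) = (1/1) × 0.01490 = 0.01490 mol
m(Zn) = 0.01490 × 65.38 = 0.9742 g

0.974 g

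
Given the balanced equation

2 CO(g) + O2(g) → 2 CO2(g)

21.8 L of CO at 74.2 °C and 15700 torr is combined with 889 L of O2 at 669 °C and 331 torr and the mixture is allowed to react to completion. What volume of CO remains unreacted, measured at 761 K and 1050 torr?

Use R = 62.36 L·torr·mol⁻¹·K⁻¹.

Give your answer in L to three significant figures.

261 L

n(CO) = PV/RT = (15700 × 21.8) / (62.36 × 347.35) = 15.80 mol
n(O2) = PV/RT = (331 × 889) / (62.36 × 942.15) = 5.008 mol
For 15.80 mol CO, stoichiometry requires (1/2) × 15.80 = 7.900 mol O2; 5.008 mol is available, so O2 is limiting.
n(CO) consumed = (2/1) × 5.008 = 10.02 mol; remaining = 15.80 − 10.02 = 5.780 mol
V(CO) = nRT/P = 5.780 × 62.36 × 761 / 1050 = 261.2 L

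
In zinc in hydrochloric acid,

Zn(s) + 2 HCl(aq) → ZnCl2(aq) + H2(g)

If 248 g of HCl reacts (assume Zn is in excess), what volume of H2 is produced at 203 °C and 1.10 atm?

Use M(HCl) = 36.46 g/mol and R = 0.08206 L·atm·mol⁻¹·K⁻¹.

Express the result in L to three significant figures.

n(HCl) = 248.0 / 36.46 = 6.802 mol
n(H2) = (1/2) × 6.802 = 3.401 mol
V = nRT/P = 3.401 × 0.08206 × 476.15 / 1.10 = 120.8 L

121 L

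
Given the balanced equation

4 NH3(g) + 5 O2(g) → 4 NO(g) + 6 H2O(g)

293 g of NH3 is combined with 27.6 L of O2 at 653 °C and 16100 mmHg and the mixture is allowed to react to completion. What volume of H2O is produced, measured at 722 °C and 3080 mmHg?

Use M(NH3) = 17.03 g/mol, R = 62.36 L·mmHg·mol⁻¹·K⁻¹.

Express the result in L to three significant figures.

n(NH3) = 293 / 17.03 = 17.20 mol
n(O2) = PV/RT = (16100 × 27.6) / (62.36 × 926.15) = 7.694 mol
For 17.20 mol NH3, stoichiometry requires (5/4) × 17.20 = 21.50 mol O2; 7.694 mol is available, so O2 is limiting.
n(H2O) = (6/5) × 7.694 = 9.233 mol
V(H2O) = nRT/P = 9.233 × 62.36 × 995.15 / 3080 = 186.0 L

186 L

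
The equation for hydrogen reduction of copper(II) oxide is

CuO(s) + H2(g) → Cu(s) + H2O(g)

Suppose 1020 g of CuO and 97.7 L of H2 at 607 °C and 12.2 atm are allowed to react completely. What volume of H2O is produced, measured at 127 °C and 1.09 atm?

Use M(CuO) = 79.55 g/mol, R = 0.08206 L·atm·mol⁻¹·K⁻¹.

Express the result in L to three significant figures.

n(CuO) = 1020 / 79.55 = 12.82 mol
n(H2) = PV/RT = (12.2 × 97.7) / (0.08206 × 880.15) = 16.50 mol
For 12.82 mol CuO, stoichiometry requires (1/1) × 12.82 = 12.82 mol H2; 16.50 mol is available, so CuO is limiting.
n(H2O) = (1/1) × 12.82 = 12.82 mol
V(H2O) = nRT/P = 12.82 × 0.08206 × 400.15 / 1.09 = 386.2 L

386 L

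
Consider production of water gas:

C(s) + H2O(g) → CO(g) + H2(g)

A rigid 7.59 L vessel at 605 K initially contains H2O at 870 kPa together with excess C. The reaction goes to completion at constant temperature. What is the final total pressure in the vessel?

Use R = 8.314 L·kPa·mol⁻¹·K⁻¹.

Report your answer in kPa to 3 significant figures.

1740 kPa

Since T and V are fixed, P_final/P_initial = n_final/n_initial = 2/1.
P_final = (2/1) × 870 = 1740 kPa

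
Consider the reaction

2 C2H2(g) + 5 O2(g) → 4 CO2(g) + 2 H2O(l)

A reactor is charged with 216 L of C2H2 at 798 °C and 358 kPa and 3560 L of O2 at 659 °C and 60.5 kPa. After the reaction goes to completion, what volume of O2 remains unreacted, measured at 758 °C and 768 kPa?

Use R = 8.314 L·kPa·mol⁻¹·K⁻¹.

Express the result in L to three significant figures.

n(C2H2) = PV/RT = (358 × 216) / (8.314 × 1071.15) = 8.683 mol
n(O2) = PV/RT = (60.5 × 3560) / (8.314 × 932.15) = 27.79 mol
For 8.683 mol C2H2, stoichiometry requires (5/2) × 8.683 = 21.71 mol O2; 27.79 mol is available, so C2H2 is limiting.
n(O2) consumed = (5/2) × 8.683 = 21.71 mol; remaining = 27.79 − 21.71 = 6.080 mol
V(O2) = nRT/P = 6.080 × 8.314 × 1031.15 / 768 = 67.87 L

67.9 L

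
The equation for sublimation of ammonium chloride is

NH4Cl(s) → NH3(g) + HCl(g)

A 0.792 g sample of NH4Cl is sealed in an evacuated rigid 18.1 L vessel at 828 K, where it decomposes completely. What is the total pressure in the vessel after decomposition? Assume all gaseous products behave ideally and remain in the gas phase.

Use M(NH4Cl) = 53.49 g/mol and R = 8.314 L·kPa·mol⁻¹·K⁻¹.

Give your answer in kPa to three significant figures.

n(NH4Cl) = 0.792 / 53.49 = 0.01481 mol
n(gas produced) = (2/1) × 0.01481 = 0.02962 mol
P = nRT/V = 0.02962 × 8.314 × 828 / 18.1 = 11.27 kPa

11.3 kPa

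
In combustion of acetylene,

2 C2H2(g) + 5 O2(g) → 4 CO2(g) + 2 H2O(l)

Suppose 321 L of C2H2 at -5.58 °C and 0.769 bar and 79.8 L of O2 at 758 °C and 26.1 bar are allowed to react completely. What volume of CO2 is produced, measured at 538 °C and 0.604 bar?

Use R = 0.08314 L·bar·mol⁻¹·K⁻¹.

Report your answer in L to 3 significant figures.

2170 L

n(C2H2) = PV/RT = (0.769 × 321) / (0.08314 × 267.57) = 11.10 mol
n(O2) = PV/RT = (26.1 × 79.8) / (0.08314 × 1031.15) = 24.29 mol
For 11.10 mol C2H2, stoichiometry requires (5/2) × 11.10 = 27.75 mol O2; 24.29 mol is available, so O2 is limiting.
n(CO2) = (4/5) × 24.29 = 19.43 mol
V(CO2) = nRT/P = 19.43 × 0.08314 × 811.15 / 0.604 = 2169 L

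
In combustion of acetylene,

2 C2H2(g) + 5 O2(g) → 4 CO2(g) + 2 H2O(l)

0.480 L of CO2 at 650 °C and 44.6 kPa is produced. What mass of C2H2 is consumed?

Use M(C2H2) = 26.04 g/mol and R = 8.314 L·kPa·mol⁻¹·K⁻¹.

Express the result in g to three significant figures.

0.0363 g

n(CO2) = PV/RT = (44.6 × 0.480) / (8.314 × 923.15) = 0.002789 mol
n(C2H2) = (2/4) × 0.002789 = 0.001394 mol
m(C2H2) = 0.001394 × 26.04 = 0.03630 g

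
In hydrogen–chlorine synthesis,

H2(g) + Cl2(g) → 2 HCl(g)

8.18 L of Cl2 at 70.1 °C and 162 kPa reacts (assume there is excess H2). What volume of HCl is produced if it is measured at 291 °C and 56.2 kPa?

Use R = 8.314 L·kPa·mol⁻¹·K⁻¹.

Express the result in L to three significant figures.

77.5 L

n(Cl2) = PV/RT = (162 × 8.18) / (8.314 × 343.25) = 0.4644 mol
n(HCl) = (2/1) × 0.4644 = 0.9288 mol
V = nRT/P = 0.9288 × 8.314 × 564.15 / 56.2 = 77.52 L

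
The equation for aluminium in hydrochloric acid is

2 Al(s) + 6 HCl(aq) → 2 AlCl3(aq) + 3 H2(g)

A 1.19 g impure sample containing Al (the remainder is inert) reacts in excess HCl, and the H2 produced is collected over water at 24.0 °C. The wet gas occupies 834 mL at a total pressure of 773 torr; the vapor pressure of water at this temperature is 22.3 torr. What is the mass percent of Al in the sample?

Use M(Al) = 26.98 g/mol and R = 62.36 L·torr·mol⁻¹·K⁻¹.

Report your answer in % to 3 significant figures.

P(H2) = 773 − 22.3 = 750.7 torr
n(H2) = PV/RT = (750.7 × 0.8340) / (62.36 × 297.15) = 0.03379 mol
n(Al) = (2/3) × 0.03379 = 0.02253 mol
m(Al) = 0.02253 × 26.98 = 0.6079 g
%Al = 0.6079 / 1.19 × 100 = 51.08%

51.1 %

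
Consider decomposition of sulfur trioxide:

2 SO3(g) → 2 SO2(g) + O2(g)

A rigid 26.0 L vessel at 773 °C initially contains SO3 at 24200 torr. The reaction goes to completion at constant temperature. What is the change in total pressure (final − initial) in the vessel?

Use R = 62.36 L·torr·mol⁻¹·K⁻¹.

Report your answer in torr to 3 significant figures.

12100 torr

Since T and V are fixed, P_final/P_initial = n_final/n_initial = 3/2.
P_final = (3/2) × 24200 = 36300 torr; ΔP = 36300 − 24200 = 12100 torr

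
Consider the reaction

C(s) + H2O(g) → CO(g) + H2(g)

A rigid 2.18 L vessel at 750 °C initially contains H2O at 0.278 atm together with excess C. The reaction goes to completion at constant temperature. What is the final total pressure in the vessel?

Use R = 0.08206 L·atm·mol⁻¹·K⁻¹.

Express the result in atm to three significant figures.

0.556 atm

Since T and V are fixed, P_final/P_initial = n_final/n_initial = 2/1.
P_final = (2/1) × 0.278 = 0.5560 atm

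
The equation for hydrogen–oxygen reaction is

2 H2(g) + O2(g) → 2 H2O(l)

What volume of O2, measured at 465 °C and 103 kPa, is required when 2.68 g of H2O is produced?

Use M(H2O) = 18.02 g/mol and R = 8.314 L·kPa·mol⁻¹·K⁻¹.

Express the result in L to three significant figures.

n(H2O) = 2.680 / 18.02 = 0.1487 mol
n(O2) = (1/2) × 0.1487 = 0.07435 mol
V = nRT/P = 0.07435 × 8.314 × 738.15 / 103 = 4.430 L

4.43 L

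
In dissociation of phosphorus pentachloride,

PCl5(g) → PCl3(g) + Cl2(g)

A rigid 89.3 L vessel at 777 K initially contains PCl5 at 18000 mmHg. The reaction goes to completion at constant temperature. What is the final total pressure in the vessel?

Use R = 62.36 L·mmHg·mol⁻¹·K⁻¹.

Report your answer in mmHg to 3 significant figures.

36000 mmHg

Since T and V are fixed, P_final/P_initial = n_final/n_initial = 2/1.
P_final = (2/1) × 18000 = 36000 mmHg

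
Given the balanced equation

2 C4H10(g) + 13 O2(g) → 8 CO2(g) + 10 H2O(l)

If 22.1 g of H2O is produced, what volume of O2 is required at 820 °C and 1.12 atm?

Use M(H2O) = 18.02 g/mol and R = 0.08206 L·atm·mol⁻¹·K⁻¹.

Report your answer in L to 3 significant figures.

128 L

n(H2O) = 22.10 / 18.02 = 1.226 mol
n(O2) = (13/10) × 1.226 = 1.594 mol
V = nRT/P = 1.594 × 0.08206 × 1093.15 / 1.12 = 127.7 L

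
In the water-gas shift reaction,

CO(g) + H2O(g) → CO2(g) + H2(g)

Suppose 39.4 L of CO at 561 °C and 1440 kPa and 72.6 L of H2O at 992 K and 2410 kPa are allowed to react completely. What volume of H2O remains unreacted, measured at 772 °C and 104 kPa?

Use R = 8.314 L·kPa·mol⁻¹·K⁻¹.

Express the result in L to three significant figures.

n(CO) = PV/RT = (1440 × 39.4) / (8.314 × 834.15) = 8.181 mol
n(H2O) = PV/RT = (2410 × 72.6) / (8.314 × 992) = 21.21 mol
For 8.181 mol CO, stoichiometry requires (1/1) × 8.181 = 8.181 mol H2O; 21.21 mol is available, so CO is limiting.
n(H2O) consumed = (1/1) × 8.181 = 8.181 mol; remaining = 21.21 − 8.181 = 13.03 mol
V(H2O) = nRT/P = 13.03 × 8.314 × 1045.15 / 104 = 1089 L

1090 L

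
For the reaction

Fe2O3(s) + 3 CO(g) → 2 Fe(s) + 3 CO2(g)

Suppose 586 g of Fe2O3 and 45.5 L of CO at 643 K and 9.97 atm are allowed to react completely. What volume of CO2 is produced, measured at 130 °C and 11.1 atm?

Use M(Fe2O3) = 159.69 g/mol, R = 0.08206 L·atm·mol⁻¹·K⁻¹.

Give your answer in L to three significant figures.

25.6 L

n(Fe2O3) = 586 / 159.69 = 3.670 mol
n(CO) = PV/RT = (9.97 × 45.5) / (0.08206 × 643) = 8.597 mol
For 3.670 mol Fe2O3, stoichiometry requires (3/1) × 3.670 = 11.01 mol CO; 8.597 mol is available, so CO is limiting.
n(CO2) = (3/3) × 8.597 = 8.597 mol
V(CO2) = nRT/P = 8.597 × 0.08206 × 403.15 / 11.1 = 25.62 L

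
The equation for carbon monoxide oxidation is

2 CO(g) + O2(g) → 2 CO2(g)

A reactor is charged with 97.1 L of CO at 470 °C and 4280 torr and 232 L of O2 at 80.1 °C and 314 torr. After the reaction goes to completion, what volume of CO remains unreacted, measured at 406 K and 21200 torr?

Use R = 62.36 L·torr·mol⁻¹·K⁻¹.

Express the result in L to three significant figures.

2.81 L

n(CO) = PV/RT = (4280 × 97.1) / (62.36 × 743.15) = 8.968 mol
n(O2) = PV/RT = (314 × 232) / (62.36 × 353.25) = 3.307 mol
For 8.968 mol CO, stoichiometry requires (1/2) × 8.968 = 4.484 mol O2; 3.307 mol is available, so O2 is limiting.
n(CO) consumed = (2/1) × 3.307 = 6.614 mol; remaining = 8.968 − 6.614 = 2.354 mol
V(CO) = nRT/P = 2.354 × 62.36 × 406 / 21200 = 2.811 L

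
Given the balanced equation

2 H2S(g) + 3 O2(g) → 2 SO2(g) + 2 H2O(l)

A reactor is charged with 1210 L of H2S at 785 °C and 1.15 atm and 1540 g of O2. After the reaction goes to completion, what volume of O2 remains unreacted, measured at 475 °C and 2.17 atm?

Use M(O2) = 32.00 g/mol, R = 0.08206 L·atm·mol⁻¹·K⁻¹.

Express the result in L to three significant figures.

n(H2S) = PV/RT = (1.15 × 1210) / (0.08206 × 1058.15) = 16.03 mol
n(O2) = 1540 / 32.00 = 48.12 mol
For 16.03 mol H2S, stoichiometry requires (3/2) × 16.03 = 24.05 mol O2; 48.12 mol is available, so H2S is limiting.
n(O2) consumed = (3/2) × 16.03 = 24.05 mol; remaining = 48.12 − 24.05 = 24.07 mol
V(O2) = nRT/P = 24.07 × 0.08206 × 748.15 / 2.17 = 681.0 L

681 L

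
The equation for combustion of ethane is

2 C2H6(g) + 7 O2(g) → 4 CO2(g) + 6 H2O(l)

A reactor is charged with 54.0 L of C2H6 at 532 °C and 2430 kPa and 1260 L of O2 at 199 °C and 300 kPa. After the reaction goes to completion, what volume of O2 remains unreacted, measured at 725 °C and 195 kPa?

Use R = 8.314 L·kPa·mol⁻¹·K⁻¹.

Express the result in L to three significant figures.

1180 L

n(C2H6) = PV/RT = (2430 × 54.0) / (8.314 × 805.15) = 19.60 mol
n(O2) = PV/RT = (300 × 1260) / (8.314 × 472.15) = 96.29 mol
For 19.60 mol C2H6, stoichiometry requires (7/2) × 19.60 = 68.60 mol O2; 96.29 mol is available, so C2H6 is limiting.
n(O2) consumed = (7/2) × 19.60 = 68.60 mol; remaining = 96.29 − 68.60 = 27.69 mol
V(O2) = nRT/P = 27.69 × 8.314 × 998.15 / 195 = 1178 L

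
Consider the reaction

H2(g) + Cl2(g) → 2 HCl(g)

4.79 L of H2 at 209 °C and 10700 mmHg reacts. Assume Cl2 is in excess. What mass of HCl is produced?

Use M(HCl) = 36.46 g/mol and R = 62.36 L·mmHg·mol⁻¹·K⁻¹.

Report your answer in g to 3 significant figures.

124 g

n(H2) = PV/RT = (10700 × 4.79) / (62.36 × 482.15) = 1.705 mol
n(HCl) = (2/1) × 1.705 = 3.410 mol
m(HCl) = 3.410 × 36.46 = 124.3 g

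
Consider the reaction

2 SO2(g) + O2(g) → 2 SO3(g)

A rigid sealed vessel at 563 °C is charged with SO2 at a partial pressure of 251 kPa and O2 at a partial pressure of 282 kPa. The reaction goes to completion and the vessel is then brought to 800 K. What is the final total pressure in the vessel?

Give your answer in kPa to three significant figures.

390 kPa

With V and T fixed, P_i ∝ n_i, so the mole ratios apply directly to partial pressures at 563 °C.
P(O2) required for 251 kPa of SO2 = (1/2) × 251 = 125.5 kPa; available 282 kPa, so SO2 is limiting.
P(O2) remaining = 282 − (1/2) × 251 = 156.5 kPa
P(gaseous products) = (2)/2 × 251 = 251.0 kPa
P_total at 563 °C = 156.5 + 251.0 = 407.5 kPa
Scaling to 800 K: P = 407.5 × 800/836.15 = 389.9 kPa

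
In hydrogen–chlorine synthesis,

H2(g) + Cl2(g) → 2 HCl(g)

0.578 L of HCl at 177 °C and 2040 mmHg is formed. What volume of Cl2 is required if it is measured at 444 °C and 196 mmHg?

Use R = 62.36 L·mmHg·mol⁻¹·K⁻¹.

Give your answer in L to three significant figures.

n(HCl) = PV/RT = (2040 × 0.578) / (62.36 × 450.15) = 0.04200 mol
n(Cl2) = (1/2) × 0.04200 = 0.02100 mol
V = nRT/P = 0.02100 × 62.36 × 717.15 / 196 = 4.792 L

4.79 L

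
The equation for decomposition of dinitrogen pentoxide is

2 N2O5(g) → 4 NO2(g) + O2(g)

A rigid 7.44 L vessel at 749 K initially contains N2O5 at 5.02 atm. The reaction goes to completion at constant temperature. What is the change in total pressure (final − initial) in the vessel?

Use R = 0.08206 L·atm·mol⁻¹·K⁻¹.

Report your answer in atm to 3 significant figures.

7.53 atm

Rigid vessel, constant T ⇒ P scales with total gas moles (2 → 5).
P_final = (5/2) × 5.02 = 12.55 atm; ΔP = 12.55 − 5.02 = 7.530 atm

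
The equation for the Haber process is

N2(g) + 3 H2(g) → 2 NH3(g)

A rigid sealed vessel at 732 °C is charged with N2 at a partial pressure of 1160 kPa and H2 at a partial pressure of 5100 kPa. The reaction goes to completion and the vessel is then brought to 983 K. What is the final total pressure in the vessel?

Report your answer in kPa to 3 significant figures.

3850 kPa

At constant V, partial pressures at 732 °C are proportional to moles, so apply stoichiometry directly to pressures.
P(H2) required for 1160 kPa of N2 = (3/1) × 1160 = 3480 kPa; available 5100 kPa, so N2 is limiting.
P(H2) remaining = 5100 − (3/1) × 1160 = 1620 kPa
P(gaseous products) = (2)/1 × 1160 = 2320 kPa
P_total at 732 °C = 1620 + 2320 = 3940 kPa
Scaling to 983 K: P = 3940 × 983/1005.15 = 3853 kPa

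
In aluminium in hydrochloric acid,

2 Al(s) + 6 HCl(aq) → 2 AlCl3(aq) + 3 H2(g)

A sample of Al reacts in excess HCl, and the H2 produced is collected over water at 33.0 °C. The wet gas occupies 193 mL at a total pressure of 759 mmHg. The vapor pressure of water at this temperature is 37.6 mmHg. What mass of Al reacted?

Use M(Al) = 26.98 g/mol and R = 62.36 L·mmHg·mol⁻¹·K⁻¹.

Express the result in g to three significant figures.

P(H2) = 759 − 37.6 = 721.4 mmHg
n(H2) = PV/RT = (721.4 × 0.1930) / (62.36 × 306.15) = 0.007293 mol
n(Al) = (2/3) × 0.007293 = 0.004862 mol
m(Al) = 0.004862 × 26.98 = 0.1312 g

0.131 g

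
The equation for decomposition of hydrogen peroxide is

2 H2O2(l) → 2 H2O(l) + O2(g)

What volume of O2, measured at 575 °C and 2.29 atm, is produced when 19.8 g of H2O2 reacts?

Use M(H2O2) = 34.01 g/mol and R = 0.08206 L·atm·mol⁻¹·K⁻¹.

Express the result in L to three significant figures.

n(H2O2) = 19.80 / 34.01 = 0.5822 mol
n(O2) = (1/2) × 0.5822 = 0.2911 mol
V = nRT/P = 0.2911 × 0.08206 × 848.15 / 2.29 = 8.847 L

8.85 L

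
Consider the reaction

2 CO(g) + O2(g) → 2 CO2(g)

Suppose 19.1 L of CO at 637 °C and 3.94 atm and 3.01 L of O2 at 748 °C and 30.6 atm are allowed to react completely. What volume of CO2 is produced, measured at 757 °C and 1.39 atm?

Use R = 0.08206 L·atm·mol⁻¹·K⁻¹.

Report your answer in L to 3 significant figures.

n(CO) = PV/RT = (3.94 × 19.1) / (0.08206 × 910.15) = 1.008 mol
n(O2) = PV/RT = (30.6 × 3.01) / (0.08206 × 1021.15) = 1.099 mol
For 1.008 mol CO, stoichiometry requires (1/2) × 1.008 = 0.5040 mol O2; 1.099 mol is available, so CO is limiting.
n(CO2) = (2/2) × 1.008 = 1.008 mol
V(CO2) = nRT/P = 1.008 × 0.08206 × 1030.15 / 1.39 = 61.30 L

61.3 L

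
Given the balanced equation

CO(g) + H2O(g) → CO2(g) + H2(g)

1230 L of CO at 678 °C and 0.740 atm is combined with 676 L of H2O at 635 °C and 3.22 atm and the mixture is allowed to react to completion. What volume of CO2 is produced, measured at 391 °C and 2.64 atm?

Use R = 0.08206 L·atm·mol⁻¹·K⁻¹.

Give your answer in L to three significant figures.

n(CO) = PV/RT = (0.740 × 1230) / (0.08206 × 951.15) = 11.66 mol
n(H2O) = PV/RT = (3.22 × 676) / (0.08206 × 908.15) = 29.21 mol
For 11.66 mol CO, stoichiometry requires (1/1) × 11.66 = 11.66 mol H2O; 29.21 mol is available, so CO is limiting.
n(CO2) = (1/1) × 11.66 = 11.66 mol
V(CO2) = nRT/P = 11.66 × 0.08206 × 664.15 / 2.64 = 240.7 L

241 L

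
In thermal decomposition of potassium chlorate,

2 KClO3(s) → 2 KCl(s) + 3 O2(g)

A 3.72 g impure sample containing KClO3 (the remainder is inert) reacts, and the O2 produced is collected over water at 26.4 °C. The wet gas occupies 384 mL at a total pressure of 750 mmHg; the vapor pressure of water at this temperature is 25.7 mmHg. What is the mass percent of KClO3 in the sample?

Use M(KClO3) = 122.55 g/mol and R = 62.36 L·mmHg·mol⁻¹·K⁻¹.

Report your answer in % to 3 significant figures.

32.7 %

P(O2) = 750 − 25.7 = 724.3 mmHg
n(O2) = PV/RT = (724.3 × 0.3840) / (62.36 × 299.55) = 0.01489 mol
n(KClO3) = (2/3) × 0.01489 = 0.009927 mol
m(KClO3) = 0.009927 × 122.55 = 1.217 g
%KClO3 = 1.217 / 3.72 × 100 = 32.72%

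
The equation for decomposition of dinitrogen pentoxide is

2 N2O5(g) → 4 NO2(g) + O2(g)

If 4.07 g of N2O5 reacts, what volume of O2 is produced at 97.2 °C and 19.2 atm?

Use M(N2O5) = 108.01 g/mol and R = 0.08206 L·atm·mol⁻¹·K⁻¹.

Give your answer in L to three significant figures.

0.0298 L

n(N2O5) = 4.070 / 108.01 = 0.03768 mol
n(O2) = (1/2) × 0.03768 = 0.01884 mol
V = nRT/P = 0.01884 × 0.08206 × 370.35 / 19.2 = 0.02982 L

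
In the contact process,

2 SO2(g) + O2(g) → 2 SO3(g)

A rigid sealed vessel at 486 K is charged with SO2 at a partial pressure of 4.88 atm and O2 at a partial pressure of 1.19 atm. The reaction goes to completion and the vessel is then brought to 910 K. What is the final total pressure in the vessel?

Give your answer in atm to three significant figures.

With V and T fixed, P_i ∝ n_i, so the mole ratios apply directly to partial pressures at 486 K.
P(O2) required for 4.88 atm of SO2 = (1/2) × 4.88 = 2.440 atm; available 1.19 atm, so O2 is limiting.
P(SO2) remaining = 4.88 − (2/1) × 1.19 = 2.500 atm
P(gaseous products) = (2)/1 × 1.19 = 2.380 atm
P_total at 486 K = 2.500 + 2.380 = 4.880 atm
Scaling to 910 K: P = 4.880 × 910/486 = 9.137 atm

9.14 atm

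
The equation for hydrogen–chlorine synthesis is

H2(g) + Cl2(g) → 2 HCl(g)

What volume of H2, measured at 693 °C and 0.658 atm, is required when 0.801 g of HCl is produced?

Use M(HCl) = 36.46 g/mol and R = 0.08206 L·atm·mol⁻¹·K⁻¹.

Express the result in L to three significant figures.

n(HCl) = 0.8010 / 36.46 = 0.02197 mol
n(H2) = (1/2) × 0.02197 = 0.01098 mol
V = nRT/P = 0.01098 × 0.08206 × 966.15 / 0.658 = 1.323 L

1.32 L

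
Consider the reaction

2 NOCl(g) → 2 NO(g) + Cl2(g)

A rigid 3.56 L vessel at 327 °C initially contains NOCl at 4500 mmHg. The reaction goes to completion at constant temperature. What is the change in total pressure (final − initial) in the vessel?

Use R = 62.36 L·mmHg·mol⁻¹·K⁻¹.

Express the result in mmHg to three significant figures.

At constant T and V, P ∝ n(gas): 2 mol gas → 3 mol gas.
P_final = (3/2) × 4500 = 6750 mmHg; ΔP = 6750 − 4500 = 2250 mmHg

2250 mmHg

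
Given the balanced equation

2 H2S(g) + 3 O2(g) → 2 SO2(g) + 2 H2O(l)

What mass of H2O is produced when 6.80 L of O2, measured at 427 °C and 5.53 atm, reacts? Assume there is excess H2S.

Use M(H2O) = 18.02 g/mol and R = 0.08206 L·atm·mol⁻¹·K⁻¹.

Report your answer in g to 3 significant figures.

7.86 g

n(O2) = PV/RT = (5.53 × 6.80) / (0.08206 × 700.15) = 0.6545 mol
n(H2O) = (2/3) × 0.6545 = 0.4363 mol
m(H2O) = 0.4363 × 18.02 = 7.862 g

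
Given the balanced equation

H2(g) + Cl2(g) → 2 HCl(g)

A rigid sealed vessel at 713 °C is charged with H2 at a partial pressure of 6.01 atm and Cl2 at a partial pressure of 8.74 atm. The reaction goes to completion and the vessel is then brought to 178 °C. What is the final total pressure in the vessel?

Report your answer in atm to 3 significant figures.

6.75 atm

With V and T fixed, P_i ∝ n_i, so the mole ratios apply directly to partial pressures at 713 °C.
P(Cl2) required for 6.01 atm of H2 = (1/1) × 6.01 = 6.010 atm; available 8.74 atm, so H2 is limiting.
P(Cl2) remaining = 8.74 − (1/1) × 6.01 = 2.730 atm
P(gaseous products) = (2)/1 × 6.01 = 12.02 atm
P_total at 713 °C = 2.730 + 12.02 = 14.75 atm
Scaling to 178 °C: P = 14.75 × 451.15/986.15 = 6.748 atm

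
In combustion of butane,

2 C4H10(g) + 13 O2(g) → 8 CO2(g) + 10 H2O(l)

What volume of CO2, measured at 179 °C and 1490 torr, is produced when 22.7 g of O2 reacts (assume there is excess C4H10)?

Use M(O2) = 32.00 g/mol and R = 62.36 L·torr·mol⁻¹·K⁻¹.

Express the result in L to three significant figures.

8.26 L

n(O2) = 22.70 / 32.00 = 0.7094 mol
n(CO2) = (8/13) × 0.7094 = 0.4366 mol
V = nRT/P = 0.4366 × 62.36 × 452.15 / 1490 = 8.262 L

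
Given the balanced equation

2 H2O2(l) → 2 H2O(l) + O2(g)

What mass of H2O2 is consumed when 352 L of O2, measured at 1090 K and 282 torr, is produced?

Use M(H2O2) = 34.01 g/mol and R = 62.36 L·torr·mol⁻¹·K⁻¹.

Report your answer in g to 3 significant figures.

99.3 g

n(O2) = PV/RT = (282 × 352) / (62.36 × 1090) = 1.460 mol
n(H2O2) = (2/1) × 1.460 = 2.920 mol
m(H2O2) = 2.920 × 34.01 = 99.31 g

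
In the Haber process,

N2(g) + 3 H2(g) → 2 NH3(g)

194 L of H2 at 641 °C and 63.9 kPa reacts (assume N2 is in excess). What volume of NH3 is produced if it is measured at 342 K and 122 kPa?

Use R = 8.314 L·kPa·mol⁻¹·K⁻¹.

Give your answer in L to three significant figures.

25.3 L

n(H2) = PV/RT = (63.9 × 194) / (8.314 × 914.15) = 1.631 mol
n(NH3) = (2/3) × 1.631 = 1.087 mol
V = nRT/P = 1.087 × 8.314 × 342 / 122 = 25.33 L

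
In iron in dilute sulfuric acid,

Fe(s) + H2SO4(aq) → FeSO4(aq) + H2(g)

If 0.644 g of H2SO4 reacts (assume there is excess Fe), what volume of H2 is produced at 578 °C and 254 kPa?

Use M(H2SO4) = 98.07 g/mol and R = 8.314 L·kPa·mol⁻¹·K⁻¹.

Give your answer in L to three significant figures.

0.183 L

n(H2SO4) = 0.6440 / 98.07 = 0.006567 mol
n(H2) = (1/1) × 0.006567 = 0.006567 mol
V = nRT/P = 0.006567 × 8.314 × 851.15 / 254 = 0.1830 L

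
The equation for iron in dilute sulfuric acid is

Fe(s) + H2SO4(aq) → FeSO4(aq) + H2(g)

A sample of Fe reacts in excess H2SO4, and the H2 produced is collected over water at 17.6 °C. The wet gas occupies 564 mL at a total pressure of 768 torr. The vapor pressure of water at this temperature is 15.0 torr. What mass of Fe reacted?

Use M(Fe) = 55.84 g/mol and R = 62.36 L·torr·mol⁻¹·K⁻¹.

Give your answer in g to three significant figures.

1.31 g

P(H2) = 768 − 15.0 = 753.0 torr
n(H2) = PV/RT = (753.0 × 0.5640) / (62.36 × 290.75) = 0.02342 mol
n(Fe) = (1/1) × 0.02342 = 0.02342 mol
m(Fe) = 0.02342 × 55.84 = 1.308 g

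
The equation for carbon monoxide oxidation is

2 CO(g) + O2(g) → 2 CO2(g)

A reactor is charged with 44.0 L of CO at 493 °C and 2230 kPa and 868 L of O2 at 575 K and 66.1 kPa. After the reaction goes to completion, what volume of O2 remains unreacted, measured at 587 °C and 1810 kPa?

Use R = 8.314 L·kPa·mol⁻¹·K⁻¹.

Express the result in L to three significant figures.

17.0 L

n(CO) = PV/RT = (2230 × 44.0) / (8.314 × 766.15) = 15.40 mol
n(O2) = PV/RT = (66.1 × 868) / (8.314 × 575) = 12.00 mol
For 15.40 mol CO, stoichiometry requires (1/2) × 15.40 = 7.700 mol O2; 12.00 mol is available, so CO is limiting.
n(O2) consumed = (1/2) × 15.40 = 7.700 mol; remaining = 12.00 − 7.700 = 4.300 mol
V(O2) = nRT/P = 4.300 × 8.314 × 860.15 / 1810 = 16.99 L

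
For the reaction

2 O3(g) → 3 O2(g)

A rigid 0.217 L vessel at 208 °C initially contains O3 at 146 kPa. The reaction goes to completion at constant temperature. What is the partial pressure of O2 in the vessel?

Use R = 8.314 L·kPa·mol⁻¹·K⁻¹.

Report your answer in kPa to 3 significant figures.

219 kPa

n(O3)₀ = PV/RT = (146 × 0.217) / (8.314 × 481.15) = 0.007920 mol
n(O2) = (3/2) × 0.007920 = 0.01188 mol
P(O2) = nRT/V = 0.01188 × 8.314 × 481.15 / 0.217 = 219.0 kPa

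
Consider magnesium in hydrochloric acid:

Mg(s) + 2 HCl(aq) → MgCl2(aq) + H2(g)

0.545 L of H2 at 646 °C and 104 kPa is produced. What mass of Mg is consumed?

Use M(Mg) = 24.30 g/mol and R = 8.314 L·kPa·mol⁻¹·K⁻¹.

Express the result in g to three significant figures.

n(H2) = PV/RT = (104 × 0.545) / (8.314 × 919.15) = 0.007417 mol
n(Mg) = (1/1) × 0.007417 = 0.007417 mol
m(Mg) = 0.007417 × 24.30 = 0.1802 g

0.180 g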